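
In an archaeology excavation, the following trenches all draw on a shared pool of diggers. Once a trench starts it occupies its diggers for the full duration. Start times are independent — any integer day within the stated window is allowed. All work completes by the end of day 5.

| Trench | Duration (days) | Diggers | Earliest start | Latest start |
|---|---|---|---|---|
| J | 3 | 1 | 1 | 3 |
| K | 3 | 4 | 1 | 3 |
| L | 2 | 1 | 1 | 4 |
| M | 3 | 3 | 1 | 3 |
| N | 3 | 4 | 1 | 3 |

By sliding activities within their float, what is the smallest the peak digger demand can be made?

Early-start (J@1, K@1, L@1, M@1, N@1) gives peak 13: d1:13  d2:13  d3:12  d4:0  d5:0.
Shift N→3.
Schedule J@1, K@1, L@1, M@1, N@3: d1:9  d2:9  d3:12  d4:4  d5:4 — peak 12.

12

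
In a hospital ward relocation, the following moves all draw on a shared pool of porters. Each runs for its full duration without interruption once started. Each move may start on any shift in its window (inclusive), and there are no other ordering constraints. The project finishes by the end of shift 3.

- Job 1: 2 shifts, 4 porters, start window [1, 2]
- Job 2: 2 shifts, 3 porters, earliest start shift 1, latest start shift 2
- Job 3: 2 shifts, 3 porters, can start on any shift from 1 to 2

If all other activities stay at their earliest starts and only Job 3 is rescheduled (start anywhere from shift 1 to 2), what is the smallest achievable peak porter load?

Job 3@1: s1:10  s2:10  s3:0 → peak 10
Job 3@2: s1:7  s2:10  s3:3 → peak 10
Best is Job 3@1, peak 10.

10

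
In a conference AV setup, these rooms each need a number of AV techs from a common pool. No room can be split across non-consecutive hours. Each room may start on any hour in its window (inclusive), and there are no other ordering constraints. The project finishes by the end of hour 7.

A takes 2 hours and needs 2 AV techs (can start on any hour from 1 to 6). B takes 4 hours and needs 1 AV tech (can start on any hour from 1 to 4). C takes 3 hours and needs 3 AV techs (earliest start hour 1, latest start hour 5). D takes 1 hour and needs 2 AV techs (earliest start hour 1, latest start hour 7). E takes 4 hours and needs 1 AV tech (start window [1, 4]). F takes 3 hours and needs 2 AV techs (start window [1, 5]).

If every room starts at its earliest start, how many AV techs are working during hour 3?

At early start, hour 3 has: B, C, E, F.
Demand: 1 + 3 + 1 + 2 = 7.

7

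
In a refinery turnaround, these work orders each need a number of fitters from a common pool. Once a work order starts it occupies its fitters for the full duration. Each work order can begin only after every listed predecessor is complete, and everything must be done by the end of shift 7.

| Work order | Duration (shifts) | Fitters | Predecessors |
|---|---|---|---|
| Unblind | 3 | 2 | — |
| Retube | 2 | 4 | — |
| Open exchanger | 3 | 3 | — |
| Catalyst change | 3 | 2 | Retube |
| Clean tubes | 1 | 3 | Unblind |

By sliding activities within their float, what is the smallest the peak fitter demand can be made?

6

Early-start (Unblind@1, Retube@1, Open exchanger@1, Catalyst change@3, Clean tubes@4) gives peak 9: s1:9  s2:9  s3:7  s4:5  s5:2  s6:0  s7:0.
Shift Open exchanger→3, Catalyst change→4, Clean tubes→6.
Schedule Unblind@1, Retube@1, Open exchanger@3, Catalyst change@4, Clean tubes@6: s1:6  s2:6  s3:5  s4:5  s5:5  s6:5  s7:0 — peak 6.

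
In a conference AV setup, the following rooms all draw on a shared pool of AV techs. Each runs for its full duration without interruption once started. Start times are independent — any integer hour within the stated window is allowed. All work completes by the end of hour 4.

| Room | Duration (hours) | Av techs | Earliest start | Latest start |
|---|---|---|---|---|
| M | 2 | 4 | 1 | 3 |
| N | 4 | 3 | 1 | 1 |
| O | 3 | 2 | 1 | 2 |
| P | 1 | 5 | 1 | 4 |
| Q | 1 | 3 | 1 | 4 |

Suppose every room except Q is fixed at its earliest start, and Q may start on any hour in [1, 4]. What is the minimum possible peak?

Q@1: h1:17  h2:9  h3:5  h4:3 → peak 17
Q@2: h1:14  h2:12  h3:5  h4:3 → peak 14
Q@3: h1:14  h2:9  h3:8  h4:3 → peak 14
Q@4: h1:14  h2:9  h3:5  h4:6 → peak 14
Best is Q@2, peak 14.

14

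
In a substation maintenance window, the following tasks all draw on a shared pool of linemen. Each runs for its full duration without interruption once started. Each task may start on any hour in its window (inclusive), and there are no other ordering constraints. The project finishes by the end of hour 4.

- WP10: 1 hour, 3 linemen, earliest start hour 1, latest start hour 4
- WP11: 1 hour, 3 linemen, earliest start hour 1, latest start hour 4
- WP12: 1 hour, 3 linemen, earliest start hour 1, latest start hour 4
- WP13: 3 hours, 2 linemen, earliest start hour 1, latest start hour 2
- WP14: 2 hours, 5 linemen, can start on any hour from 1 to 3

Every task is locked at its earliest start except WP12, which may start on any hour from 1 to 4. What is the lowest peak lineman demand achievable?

WP12@1: h1:16  h2:7  h3:2  h4:0 → peak 16
WP12@2: h1:13  h2:10  h3:2  h4:0 → peak 13
WP12@3: h1:13  h2:7  h3:5  h4:0 → peak 13
WP12@4: h1:13  h2:7  h3:2  h4:3 → peak 13
Best is WP12@2, peak 13.

13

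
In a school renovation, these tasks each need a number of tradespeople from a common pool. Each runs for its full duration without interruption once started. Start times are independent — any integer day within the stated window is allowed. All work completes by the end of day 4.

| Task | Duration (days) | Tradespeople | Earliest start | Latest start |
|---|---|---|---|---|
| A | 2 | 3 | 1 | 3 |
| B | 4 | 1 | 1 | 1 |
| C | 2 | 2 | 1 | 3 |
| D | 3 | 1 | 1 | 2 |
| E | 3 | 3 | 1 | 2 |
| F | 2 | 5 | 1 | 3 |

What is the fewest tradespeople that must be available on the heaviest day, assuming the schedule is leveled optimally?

10

Early-start (A@1, B@1, C@1, D@1, E@1, F@1) gives peak 15: d1:15  d2:15  d3:5  d4:1.
Shift F→3.
Schedule A@1, B@1, C@1, D@1, E@1, F@3: d1:10  d2:10  d3:10  d4:6 — peak 10.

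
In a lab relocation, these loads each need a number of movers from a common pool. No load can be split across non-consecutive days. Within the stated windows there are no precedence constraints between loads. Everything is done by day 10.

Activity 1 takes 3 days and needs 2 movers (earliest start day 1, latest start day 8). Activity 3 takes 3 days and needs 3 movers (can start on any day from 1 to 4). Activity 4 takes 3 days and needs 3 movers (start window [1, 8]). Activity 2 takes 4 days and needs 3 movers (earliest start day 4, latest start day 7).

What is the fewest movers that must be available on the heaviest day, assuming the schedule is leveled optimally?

5

Early-start (Activity 1@1, Activity 3@1, Activity 4@1, Activity 2@4) gives peak 8: d1:8  d2:8  d3:8  d4:3  d5:3  d6:3  d7:3  d8:0  d9:0  d10:0.
Shift Activity 4→4, Activity 2→7.
Schedule Activity 1@1, Activity 3@1, Activity 4@4, Activity 2@7: d1:5  d2:5  d3:5  d4:3  d5:3  d6:3  d7:3  d8:3  d9:3  d10:3 — peak 5.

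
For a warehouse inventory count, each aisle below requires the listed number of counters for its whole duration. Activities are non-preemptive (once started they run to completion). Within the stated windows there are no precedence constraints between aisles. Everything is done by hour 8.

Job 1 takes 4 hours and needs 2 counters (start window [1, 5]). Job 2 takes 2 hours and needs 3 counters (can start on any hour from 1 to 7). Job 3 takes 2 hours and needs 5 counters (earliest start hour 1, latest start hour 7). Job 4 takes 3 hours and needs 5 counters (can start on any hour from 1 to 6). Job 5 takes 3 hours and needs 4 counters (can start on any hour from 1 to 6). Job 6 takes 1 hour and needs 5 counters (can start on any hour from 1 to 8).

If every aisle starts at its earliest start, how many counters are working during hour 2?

19

At early start, hour 2 has: Job 1, Job 2, Job 3, Job 4, Job 5.
Demand: 2 + 3 + 5 + 5 + 4 = 19.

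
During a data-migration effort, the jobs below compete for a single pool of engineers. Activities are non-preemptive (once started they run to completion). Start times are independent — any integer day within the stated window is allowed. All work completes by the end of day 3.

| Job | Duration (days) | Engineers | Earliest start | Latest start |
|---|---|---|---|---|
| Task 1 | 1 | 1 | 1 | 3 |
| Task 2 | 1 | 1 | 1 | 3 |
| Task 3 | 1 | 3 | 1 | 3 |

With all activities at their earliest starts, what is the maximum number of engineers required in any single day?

5

Early-start schedule: Task 1@1, Task 2@1, Task 3@1.
Load per day: day 1: 5, day 2: 0, day 3: 0.
Peak is 5.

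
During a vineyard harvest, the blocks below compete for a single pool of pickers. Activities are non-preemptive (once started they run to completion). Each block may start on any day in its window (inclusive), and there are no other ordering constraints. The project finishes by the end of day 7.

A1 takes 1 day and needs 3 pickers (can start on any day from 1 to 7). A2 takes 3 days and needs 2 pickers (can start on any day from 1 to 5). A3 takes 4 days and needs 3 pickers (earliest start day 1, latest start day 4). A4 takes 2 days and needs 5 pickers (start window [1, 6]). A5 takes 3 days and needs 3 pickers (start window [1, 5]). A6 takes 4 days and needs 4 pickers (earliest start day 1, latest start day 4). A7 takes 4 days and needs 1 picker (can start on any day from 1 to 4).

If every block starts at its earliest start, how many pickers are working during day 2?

At early start, day 2 has: A2, A3, A4, A5, A6, A7.
Demand: 2 + 3 + 5 + 3 + 4 + 1 = 18.

18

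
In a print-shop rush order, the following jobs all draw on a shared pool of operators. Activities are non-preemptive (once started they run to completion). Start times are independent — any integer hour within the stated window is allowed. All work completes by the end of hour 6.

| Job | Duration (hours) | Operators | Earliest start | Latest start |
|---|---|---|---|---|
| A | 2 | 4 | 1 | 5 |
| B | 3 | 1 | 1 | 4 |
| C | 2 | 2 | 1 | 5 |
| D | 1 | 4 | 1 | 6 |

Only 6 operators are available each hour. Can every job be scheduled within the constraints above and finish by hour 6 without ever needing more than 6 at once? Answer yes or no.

Schedule A@1, B@3, C@3, D@6: h1:4  h2:4  h3:3  h4:3  h5:1  h6:4 — peak 4 ≤ 6.

yes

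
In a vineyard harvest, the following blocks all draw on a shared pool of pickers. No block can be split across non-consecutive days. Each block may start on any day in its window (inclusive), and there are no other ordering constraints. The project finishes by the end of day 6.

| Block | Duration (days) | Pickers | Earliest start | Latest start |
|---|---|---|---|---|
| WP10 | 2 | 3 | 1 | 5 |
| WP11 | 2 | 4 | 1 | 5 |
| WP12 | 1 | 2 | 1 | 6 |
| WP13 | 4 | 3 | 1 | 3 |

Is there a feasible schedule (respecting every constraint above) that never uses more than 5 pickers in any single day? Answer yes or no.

no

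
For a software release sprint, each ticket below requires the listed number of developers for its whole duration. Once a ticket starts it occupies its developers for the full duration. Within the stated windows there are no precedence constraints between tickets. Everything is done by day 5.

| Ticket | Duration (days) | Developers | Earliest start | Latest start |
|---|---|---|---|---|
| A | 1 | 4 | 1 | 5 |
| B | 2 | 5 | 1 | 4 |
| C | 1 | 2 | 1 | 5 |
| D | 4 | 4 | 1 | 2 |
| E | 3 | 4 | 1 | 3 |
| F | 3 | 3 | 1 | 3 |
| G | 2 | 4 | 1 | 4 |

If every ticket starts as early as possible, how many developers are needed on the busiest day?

26

Early-start schedule: A@1, B@1, C@1, D@1, E@1, F@1, G@1.
Load per day: day 1: 26, day 2: 20, day 3: 11, day 4: 4, day 5: 0.
Peak is 26.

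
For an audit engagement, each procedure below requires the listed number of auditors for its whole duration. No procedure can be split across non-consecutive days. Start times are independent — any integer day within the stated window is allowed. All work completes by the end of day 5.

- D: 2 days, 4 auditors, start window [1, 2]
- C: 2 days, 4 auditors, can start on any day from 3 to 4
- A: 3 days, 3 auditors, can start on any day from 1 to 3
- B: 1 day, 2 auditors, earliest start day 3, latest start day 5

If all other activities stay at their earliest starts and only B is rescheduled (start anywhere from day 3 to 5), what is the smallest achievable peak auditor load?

7

B@3: d1:7  d2:7  d3:9  d4:4  d5:0 → peak 9
B@4: d1:7  d2:7  d3:7  d4:6  d5:0 → peak 7
B@5: d1:7  d2:7  d3:7  d4:4  d5:2 → peak 7
Best is B@4, peak 7.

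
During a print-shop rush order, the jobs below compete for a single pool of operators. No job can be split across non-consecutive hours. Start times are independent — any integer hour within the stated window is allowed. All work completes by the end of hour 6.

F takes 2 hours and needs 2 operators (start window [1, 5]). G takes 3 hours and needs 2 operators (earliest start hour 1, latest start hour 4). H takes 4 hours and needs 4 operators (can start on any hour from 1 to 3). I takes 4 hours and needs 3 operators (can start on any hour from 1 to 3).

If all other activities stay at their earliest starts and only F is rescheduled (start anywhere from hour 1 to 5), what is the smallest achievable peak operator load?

9

F@1: h1:11  h2:11  h3:9  h4:7  h5:0  h6:0 → peak 11
F@2: h1:9  h2:11  h3:11  h4:7  h5:0  h6:0 → peak 11
F@3: h1:9  h2:9  h3:11  h4:9  h5:0  h6:0 → peak 11
F@4: h1:9  h2:9  h3:9  h4:9  h5:2  h6:0 → peak 9
F@5: h1:9  h2:9  h3:9  h4:7  h5:2  h6:2 → peak 9
Best is F@4, peak 9.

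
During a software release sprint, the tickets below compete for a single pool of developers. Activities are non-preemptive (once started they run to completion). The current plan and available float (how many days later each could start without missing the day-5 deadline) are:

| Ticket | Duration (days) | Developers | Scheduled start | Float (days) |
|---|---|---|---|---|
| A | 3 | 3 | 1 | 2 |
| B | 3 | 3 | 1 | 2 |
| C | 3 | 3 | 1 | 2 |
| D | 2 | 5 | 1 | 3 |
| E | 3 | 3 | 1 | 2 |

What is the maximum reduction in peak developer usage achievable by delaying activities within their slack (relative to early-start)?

Early-start peak: d1:17  d2:17  d3:12  d4:0  d5:0 ⇒ 17.
Leveled (A@1, B@1, C@1, D@4, E@1): d1:12  d2:12  d3:12  d4:5  d5:5 ⇒ 12.
Reduction 17 − 12 = 5.

5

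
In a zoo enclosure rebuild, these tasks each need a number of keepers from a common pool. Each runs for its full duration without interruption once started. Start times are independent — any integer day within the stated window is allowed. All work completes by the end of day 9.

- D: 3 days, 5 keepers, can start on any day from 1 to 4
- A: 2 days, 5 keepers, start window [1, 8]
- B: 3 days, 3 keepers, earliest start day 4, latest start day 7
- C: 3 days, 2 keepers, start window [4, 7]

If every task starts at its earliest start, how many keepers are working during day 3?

At early start, day 3 has: D.
Demand: 5 = 5.

5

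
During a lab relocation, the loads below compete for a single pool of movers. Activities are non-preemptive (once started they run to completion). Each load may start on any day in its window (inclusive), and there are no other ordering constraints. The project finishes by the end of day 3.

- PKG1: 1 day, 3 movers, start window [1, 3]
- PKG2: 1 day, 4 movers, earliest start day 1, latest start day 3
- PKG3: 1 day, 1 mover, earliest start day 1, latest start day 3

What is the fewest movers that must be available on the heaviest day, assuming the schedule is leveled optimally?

Early-start (PKG1@1, PKG2@1, PKG3@1) gives peak 8: d1:8  d2:0  d3:0.
Shift PKG2→2.
Schedule PKG1@1, PKG2@2, PKG3@1: d1:4  d2:4  d3:0 — peak 4.

4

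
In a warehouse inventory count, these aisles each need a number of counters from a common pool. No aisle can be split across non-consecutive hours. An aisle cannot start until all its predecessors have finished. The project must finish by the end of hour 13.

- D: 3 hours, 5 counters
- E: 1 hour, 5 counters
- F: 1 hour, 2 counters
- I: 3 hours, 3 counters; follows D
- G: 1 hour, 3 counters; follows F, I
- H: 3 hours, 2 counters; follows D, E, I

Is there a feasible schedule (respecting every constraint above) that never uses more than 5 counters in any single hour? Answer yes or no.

Schedule D@1, E@4, F@5, I@5, G@8, H@8: h1:5  h2:5  h3:5  h4:5  h5:5  h6:3  h7:3  h8:5  h9:2  h10:2  h11:0  h12:0  h13:0 — peak 5 ≤ 5.

yes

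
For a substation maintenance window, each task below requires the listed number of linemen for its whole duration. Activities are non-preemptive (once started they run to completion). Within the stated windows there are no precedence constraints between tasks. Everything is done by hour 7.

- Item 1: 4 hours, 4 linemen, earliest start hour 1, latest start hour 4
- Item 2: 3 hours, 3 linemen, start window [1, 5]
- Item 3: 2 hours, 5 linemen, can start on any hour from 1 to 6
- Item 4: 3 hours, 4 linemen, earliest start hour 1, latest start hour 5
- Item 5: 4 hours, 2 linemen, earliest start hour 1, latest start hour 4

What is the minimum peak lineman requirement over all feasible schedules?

Early-start (Item 1@1, Item 2@1, Item 3@1, Item 4@1, Item 5@1) gives peak 18: h1:18  h2:18  h3:13  h4:6  h5:0  h6:0  h7:0.
Shift Item 3→5, Item 4→5.
Schedule Item 1@1, Item 2@1, Item 3@5, Item 4@5, Item 5@1: h1:9  h2:9  h3:9  h4:6  h5:9  h6:9  h7:4 — peak 9.

9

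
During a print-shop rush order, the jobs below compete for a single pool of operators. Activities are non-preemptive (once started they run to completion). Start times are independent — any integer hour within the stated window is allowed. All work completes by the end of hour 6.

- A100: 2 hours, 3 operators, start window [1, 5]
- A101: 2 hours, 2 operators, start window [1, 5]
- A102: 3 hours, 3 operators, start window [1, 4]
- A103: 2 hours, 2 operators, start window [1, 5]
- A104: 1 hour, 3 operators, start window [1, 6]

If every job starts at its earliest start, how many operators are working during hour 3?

3

At early start, hour 3 has: A102.
Demand: 3 = 3.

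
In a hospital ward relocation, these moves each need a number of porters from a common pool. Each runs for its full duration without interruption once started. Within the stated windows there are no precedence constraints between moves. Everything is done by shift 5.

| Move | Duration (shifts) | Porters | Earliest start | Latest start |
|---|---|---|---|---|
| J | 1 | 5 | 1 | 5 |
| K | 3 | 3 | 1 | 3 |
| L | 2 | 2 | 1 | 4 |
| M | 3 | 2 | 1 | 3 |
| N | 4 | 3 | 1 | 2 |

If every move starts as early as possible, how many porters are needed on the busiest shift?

Early-start schedule: J@1, K@1, L@1, M@1, N@1.
Load per shift: shift 1: 15, shift 2: 10, shift 3: 8, shift 4: 3, shift 5: 0.
Peak is 15.

15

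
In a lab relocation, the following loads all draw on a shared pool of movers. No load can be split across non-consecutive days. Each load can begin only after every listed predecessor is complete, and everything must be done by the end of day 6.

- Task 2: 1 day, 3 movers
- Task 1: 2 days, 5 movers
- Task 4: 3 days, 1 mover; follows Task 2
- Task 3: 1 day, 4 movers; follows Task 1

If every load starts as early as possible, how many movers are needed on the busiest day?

Early-start schedule: Task 2@1, Task 1@1, Task 4@2, Task 3@3.
Load per day: day 1: 8, day 2: 6, day 3: 5, day 4: 1, day 5: 0, day 6: 0.
Peak is 8.

8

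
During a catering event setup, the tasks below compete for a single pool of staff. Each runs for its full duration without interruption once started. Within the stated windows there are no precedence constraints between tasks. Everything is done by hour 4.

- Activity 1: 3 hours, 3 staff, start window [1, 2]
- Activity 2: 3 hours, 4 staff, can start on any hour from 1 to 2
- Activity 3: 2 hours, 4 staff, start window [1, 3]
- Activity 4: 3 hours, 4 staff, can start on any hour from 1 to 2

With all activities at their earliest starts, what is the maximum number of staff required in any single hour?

Early-start schedule: Activity 1@1, Activity 2@1, Activity 3@1, Activity 4@1.
Load per hour: hour 1: 15, hour 2: 15, hour 3: 11, hour 4: 0.
Peak is 15.

15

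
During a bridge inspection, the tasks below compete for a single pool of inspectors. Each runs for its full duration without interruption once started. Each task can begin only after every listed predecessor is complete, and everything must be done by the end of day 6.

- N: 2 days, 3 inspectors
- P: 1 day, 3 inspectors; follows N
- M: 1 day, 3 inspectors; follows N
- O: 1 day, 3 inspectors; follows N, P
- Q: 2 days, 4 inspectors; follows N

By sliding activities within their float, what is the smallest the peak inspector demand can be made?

6

Early-start (N@1, P@3, M@3, O@4, Q@3) gives peak 10: d1:3  d2:3  d3:10  d4:7  d5:0  d6:0.
Shift Q→5.
Schedule N@1, P@3, M@3, O@4, Q@5: d1:3  d2:3  d3:6  d4:3  d5:4  d6:4 — peak 6.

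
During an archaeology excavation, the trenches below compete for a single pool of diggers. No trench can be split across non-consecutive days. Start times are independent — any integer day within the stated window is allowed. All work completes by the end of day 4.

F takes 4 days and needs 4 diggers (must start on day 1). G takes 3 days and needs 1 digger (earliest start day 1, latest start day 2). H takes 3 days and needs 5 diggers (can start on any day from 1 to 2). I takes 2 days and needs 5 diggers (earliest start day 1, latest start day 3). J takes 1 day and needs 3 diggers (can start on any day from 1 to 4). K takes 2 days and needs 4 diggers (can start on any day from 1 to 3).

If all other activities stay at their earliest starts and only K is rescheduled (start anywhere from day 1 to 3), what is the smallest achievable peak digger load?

K@1: d1:22  d2:19  d3:10  d4:4 → peak 22
K@2: d1:18  d2:19  d3:14  d4:4 → peak 19
K@3: d1:18  d2:15  d3:14  d4:8 → peak 18
Best is K@3, peak 18.

18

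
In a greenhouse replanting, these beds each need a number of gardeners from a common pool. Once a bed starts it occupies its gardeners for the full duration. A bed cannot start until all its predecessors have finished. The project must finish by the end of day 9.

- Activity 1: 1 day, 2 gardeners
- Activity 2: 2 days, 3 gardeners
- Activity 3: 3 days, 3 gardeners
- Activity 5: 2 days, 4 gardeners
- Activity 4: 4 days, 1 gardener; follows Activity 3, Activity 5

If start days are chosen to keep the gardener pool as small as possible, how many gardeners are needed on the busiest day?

Early-start (Activity 1@1, Activity 2@1, Activity 3@1, Activity 5@1, Activity 4@4) gives peak 12: d1:12  d2:10  d3:3  d4:1  d5:1  d6:1  d7:1  d8:0  d9:0.
Shift Activity 1→6, Activity 2→7, Activity 5→4, Activity 4→6.
Schedule Activity 1@6, Activity 2@7, Activity 3@1, Activity 5@4, Activity 4@6: d1:3  d2:3  d3:3  d4:4  d5:4  d6:3  d7:4  d8:4  d9:1 — peak 4.
Total gardener-days = 29 over 9 days ⇒ peak ≥ ⌈29/9⌉ = 4, so 4 is optimal.

4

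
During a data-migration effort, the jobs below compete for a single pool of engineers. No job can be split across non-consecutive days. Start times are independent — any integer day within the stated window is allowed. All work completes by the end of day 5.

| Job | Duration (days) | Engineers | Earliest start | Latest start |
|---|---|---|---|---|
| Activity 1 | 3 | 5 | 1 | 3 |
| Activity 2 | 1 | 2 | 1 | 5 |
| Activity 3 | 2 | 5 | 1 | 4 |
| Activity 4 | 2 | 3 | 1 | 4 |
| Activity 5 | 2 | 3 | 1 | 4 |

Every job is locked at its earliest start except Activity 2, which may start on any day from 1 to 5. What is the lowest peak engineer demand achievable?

16

Activity 2@1: d1:18  d2:16  d3:5  d4:0  d5:0 → peak 18
Activity 2@2: d1:16  d2:18  d3:5  d4:0  d5:0 → peak 18
Activity 2@3: d1:16  d2:16  d3:7  d4:0  d5:0 → peak 16
Activity 2@4: d1:16  d2:16  d3:5  d4:2  d5:0 → peak 16
Activity 2@5: d1:16  d2:16  d3:5  d4:0  d5:2 → peak 16
Best is Activity 2@3, peak 16.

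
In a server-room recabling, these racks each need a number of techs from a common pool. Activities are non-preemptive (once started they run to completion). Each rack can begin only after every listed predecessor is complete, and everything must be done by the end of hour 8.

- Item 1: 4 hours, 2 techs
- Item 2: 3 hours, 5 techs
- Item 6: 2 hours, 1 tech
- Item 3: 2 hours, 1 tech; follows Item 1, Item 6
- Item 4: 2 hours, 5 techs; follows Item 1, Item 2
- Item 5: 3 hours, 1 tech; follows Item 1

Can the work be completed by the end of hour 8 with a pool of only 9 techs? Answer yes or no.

yes

Schedule Item 1@1, Item 2@1, Item 6@4, Item 3@6, Item 4@5, Item 5@5: h1:7  h2:7  h3:7  h4:3  h5:7  h6:7  h7:2  h8:0 — peak 7 ≤ 9.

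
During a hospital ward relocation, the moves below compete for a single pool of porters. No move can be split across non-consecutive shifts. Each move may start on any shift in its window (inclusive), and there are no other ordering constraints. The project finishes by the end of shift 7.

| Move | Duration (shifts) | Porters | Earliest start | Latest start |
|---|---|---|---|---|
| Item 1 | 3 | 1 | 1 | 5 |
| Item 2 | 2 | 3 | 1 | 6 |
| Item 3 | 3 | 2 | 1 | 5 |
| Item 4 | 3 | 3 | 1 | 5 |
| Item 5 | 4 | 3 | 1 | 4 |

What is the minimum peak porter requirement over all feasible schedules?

6

Early-start (Item 1@1, Item 2@1, Item 3@1, Item 4@1, Item 5@1) gives peak 12: s1:12  s2:12  s3:9  s4:3  s5:0  s6:0  s7:0.
Shift Item 4→3, Item 5→4.
Schedule Item 1@1, Item 2@1, Item 3@1, Item 4@3, Item 5@4: s1:6  s2:6  s3:6  s4:6  s5:6  s6:3  s7:3 — peak 6.
Total porter-shifts = 36 over 7 shifts ⇒ peak ≥ ⌈36/7⌉ = 6, so 6 is optimal.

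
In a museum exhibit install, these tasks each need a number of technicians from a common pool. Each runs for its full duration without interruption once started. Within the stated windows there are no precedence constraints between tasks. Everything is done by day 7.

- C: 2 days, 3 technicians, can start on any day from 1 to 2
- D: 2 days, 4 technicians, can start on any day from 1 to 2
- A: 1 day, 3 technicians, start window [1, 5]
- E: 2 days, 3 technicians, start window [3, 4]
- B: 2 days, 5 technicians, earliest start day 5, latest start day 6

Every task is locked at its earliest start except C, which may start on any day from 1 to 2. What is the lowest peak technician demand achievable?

7

C@1: d1:10  d2:7  d3:3  d4:3  d5:5  d6:5  d7:0 → peak 10
C@2: d1:7  d2:7  d3:6  d4:3  d5:5  d6:5  d7:0 → peak 7
Best is C@2, peak 7.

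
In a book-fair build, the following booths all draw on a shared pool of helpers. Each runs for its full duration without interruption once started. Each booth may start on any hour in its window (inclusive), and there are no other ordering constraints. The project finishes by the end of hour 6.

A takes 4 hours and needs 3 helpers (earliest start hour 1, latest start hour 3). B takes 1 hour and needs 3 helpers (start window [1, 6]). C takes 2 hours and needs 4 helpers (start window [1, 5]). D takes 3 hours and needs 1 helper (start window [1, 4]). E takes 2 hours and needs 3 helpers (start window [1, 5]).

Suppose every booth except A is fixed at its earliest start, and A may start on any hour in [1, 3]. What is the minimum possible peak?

A@1: h1:14  h2:11  h3:4  h4:3  h5:0  h6:0 → peak 14
A@2: h1:11  h2:11  h3:4  h4:3  h5:3  h6:0 → peak 11
A@3: h1:11  h2:8  h3:4  h4:3  h5:3  h6:3 → peak 11
Best is A@2, peak 11.

11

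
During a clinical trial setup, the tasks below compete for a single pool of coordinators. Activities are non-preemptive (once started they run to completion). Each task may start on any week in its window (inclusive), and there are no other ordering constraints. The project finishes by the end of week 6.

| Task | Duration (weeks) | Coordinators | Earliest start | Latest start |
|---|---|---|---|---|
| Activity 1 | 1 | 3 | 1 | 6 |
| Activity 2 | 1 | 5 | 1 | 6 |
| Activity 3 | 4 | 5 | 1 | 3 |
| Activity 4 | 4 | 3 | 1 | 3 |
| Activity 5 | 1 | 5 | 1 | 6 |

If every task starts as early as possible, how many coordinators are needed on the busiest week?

Early-start schedule: Activity 1@1, Activity 2@1, Activity 3@1, Activity 4@1, Activity 5@1.
Load per week: week 1: 21, week 2: 8, week 3: 8, week 4: 8, week 5: 0, week 6: 0.
Peak is 21.

21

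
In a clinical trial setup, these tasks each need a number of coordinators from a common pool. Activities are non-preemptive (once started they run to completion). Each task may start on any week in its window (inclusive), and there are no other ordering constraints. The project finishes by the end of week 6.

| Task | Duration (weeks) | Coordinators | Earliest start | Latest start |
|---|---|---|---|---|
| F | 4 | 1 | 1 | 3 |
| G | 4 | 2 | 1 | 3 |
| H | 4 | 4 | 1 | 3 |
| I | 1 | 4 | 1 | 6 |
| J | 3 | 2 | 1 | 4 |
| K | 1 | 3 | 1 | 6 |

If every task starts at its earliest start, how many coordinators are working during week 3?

At early start, week 3 has: F, G, H, J.
Demand: 1 + 2 + 4 + 2 = 9.

9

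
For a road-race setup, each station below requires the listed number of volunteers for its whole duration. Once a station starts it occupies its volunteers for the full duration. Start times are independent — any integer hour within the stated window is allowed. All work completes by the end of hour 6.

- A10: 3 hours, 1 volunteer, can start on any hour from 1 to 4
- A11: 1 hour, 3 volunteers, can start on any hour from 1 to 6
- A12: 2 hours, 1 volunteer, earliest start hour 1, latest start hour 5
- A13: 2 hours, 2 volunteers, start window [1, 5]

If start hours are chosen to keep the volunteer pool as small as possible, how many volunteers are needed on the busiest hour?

Early-start (A10@1, A11@1, A12@1, A13@1) gives peak 7: h1:7  h2:4  h3:1  h4:0  h5:0  h6:0.
Shift A11→4, A13→5.
Schedule A10@1, A11@4, A12@1, A13@5: h1:2  h2:2  h3:1  h4:3  h5:2  h6:2 — peak 3.

3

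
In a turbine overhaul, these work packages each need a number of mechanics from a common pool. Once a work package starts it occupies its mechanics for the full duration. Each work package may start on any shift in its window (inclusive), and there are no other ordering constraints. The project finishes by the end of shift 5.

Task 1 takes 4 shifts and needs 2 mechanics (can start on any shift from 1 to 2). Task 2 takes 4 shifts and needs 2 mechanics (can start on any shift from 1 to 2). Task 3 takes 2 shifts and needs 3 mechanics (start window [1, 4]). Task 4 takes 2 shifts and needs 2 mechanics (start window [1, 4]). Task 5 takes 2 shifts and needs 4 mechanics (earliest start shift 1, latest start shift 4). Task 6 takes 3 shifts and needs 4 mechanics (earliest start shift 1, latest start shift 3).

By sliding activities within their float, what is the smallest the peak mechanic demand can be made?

Early-start (Task 1@1, Task 2@1, Task 3@1, Task 4@1, Task 5@1, Task 6@1) gives peak 17: s1:17  s2:17  s3:8  s4:4  s5:0.
Shift Task 4→3, Task 6→3.
Schedule Task 1@1, Task 2@1, Task 3@1, Task 4@3, Task 5@1, Task 6@3: s1:11  s2:11  s3:10  s4:10  s5:4 — peak 11.

11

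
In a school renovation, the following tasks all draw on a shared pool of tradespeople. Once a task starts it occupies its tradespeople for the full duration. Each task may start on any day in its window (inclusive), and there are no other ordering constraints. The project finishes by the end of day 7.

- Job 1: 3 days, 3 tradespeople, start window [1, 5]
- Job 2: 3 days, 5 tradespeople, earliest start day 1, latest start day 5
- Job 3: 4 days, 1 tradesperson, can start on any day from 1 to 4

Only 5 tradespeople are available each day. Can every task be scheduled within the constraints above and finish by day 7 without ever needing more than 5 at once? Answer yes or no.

Schedule Job 1@1, Job 2@5, Job 3@1: d1:4  d2:4  d3:4  d4:1  d5:5  d6:5  d7:5 — peak 5 ≤ 5.

yes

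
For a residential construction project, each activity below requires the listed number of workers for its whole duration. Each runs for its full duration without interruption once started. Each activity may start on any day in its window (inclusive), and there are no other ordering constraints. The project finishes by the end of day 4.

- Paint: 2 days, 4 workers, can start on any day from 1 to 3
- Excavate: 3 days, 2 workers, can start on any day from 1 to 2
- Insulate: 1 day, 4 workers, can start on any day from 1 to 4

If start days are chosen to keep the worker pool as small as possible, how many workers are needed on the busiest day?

Early-start (Paint@1, Excavate@1, Insulate@1) gives peak 10: d1:10  d2:6  d3:2  d4:0.
Shift Insulate→3.
Schedule Paint@1, Excavate@1, Insulate@3: d1:6  d2:6  d3:6  d4:0 — peak 6.
No arrangement of the 24 feasible schedules does better.

6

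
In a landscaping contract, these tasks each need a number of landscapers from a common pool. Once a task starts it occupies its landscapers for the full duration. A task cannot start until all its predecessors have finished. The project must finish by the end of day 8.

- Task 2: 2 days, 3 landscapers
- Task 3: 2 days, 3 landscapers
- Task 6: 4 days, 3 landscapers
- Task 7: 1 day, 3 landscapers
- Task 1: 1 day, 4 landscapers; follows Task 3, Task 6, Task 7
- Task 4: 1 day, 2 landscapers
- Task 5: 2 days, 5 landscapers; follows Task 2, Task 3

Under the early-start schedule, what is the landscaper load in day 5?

4

At early start, day 5 has: Task 1.
Demand: 4 = 4.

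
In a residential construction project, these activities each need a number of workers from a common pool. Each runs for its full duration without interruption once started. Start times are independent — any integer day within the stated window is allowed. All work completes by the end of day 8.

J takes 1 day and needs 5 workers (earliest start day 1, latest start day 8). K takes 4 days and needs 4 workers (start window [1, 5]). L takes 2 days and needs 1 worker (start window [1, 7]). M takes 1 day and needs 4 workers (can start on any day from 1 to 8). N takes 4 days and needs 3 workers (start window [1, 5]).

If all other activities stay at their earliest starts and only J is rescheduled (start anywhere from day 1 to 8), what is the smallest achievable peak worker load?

J@1: d1:17  d2:8  d3:7  d4:7  d5:0  d6:0  d7:0  d8:0 → peak 17
J@2: d1:12  d2:13  d3:7  d4:7  d5:0  d6:0  d7:0  d8:0 → peak 13
J@3: d1:12  d2:8  d3:12  d4:7  d5:0  d6:0  d7:0  d8:0 → peak 12
J@4: d1:12  d2:8  d3:7  d4:12  d5:0  d6:0  d7:0  d8:0 → peak 12
J@5: d1:12  d2:8  d3:7  d4:7  d5:5  d6:0  d7:0  d8:0 → peak 12
J@6: d1:12  d2:8  d3:7  d4:7  d5:0  d6:5  d7:0  d8:0 → peak 12
J@7: d1:12  d2:8  d3:7  d4:7  d5:0  d6:0  d7:5  d8:0 → peak 12
J@8: d1:12  d2:8  d3:7  d4:7  d5:0  d6:0  d7:0  d8:5 → peak 12
Best is J@3, peak 12.

12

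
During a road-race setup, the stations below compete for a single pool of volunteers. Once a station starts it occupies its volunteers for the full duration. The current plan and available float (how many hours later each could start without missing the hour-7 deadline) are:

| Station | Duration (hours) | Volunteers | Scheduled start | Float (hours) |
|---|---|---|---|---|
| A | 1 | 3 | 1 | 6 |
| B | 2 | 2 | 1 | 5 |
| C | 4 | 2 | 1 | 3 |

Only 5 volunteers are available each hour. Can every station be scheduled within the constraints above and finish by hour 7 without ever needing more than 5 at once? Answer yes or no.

yes

Schedule A@1, B@2, C@4: h1:3  h2:2  h3:2  h4:2  h5:2  h6:2  h7:2 — peak 3 ≤ 5.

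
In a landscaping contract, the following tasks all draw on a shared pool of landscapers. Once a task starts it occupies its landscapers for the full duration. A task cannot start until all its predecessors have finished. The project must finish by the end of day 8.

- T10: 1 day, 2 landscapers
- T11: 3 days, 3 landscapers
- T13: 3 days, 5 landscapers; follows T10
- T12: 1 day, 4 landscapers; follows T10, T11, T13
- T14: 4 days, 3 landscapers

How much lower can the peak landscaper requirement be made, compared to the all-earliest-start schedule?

Early-start peak: d1:8  d2:11  d3:11  d4:8  d5:4  d6:0  d7:0  d8:0 ⇒ 11.
Leveled (T10@1, T11@2, T13@5, T12@8, T14@1): d1:5  d2:6  d3:6  d4:6  d5:5  d6:5  d7:5  d8:4 ⇒ 6.
Reduction 11 − 6 = 5.

5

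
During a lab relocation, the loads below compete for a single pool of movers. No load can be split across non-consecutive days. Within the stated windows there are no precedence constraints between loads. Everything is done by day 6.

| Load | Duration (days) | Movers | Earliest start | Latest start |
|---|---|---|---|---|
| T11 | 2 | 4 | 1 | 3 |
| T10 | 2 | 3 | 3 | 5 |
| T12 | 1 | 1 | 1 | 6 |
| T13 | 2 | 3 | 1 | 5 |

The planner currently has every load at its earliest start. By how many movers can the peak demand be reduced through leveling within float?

Early-start peak: d1:8  d2:7  d3:3  d4:3  d5:0  d6:0 ⇒ 8.
Leveled (T11@1, T10@3, T12@3, T13@5): d1:4  d2:4  d3:4  d4:3  d5:3  d6:3 ⇒ 4.
Reduction 8 − 4 = 4.

4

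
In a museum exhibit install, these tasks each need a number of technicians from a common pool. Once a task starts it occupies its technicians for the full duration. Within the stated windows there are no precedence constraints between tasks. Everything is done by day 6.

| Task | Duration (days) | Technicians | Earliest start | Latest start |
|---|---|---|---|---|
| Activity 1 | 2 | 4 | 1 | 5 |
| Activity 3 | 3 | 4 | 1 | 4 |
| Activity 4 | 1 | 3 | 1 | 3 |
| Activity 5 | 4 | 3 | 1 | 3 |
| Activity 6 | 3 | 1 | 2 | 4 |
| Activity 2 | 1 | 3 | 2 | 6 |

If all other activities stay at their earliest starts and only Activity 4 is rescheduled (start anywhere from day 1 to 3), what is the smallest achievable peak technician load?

Activity 4@1: d1:14  d2:15  d3:8  d4:4  d5:0  d6:0 → peak 15
Activity 4@2: d1:11  d2:18  d3:8  d4:4  d5:0  d6:0 → peak 18
Activity 4@3: d1:11  d2:15  d3:11  d4:4  d5:0  d6:0 → peak 15
Best is Activity 4@1, peak 15.

15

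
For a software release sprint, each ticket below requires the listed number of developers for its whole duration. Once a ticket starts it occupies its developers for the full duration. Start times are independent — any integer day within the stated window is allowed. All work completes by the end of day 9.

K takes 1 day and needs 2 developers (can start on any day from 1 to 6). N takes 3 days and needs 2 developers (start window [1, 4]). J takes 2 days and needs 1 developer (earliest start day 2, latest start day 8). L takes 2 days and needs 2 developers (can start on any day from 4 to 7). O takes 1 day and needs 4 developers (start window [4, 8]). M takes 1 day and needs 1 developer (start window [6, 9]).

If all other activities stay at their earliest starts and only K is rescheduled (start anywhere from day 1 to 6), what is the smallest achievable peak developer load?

6

K@1: d1:4  d2:3  d3:3  d4:6  d5:2  d6:1  d7:0  d8:0  d9:0 → peak 6
K@2: d1:2  d2:5  d3:3  d4:6  d5:2  d6:1  d7:0  d8:0  d9:0 → peak 6
K@3: d1:2  d2:3  d3:5  d4:6  d5:2  d6:1  d7:0  d8:0  d9:0 → peak 6
K@4: d1:2  d2:3  d3:3  d4:8  d5:2  d6:1  d7:0  d8:0  d9:0 → peak 8
K@5: d1:2  d2:3  d3:3  d4:6  d5:4  d6:1  d7:0  d8:0  d9:0 → peak 6
K@6: d1:2  d2:3  d3:3  d4:6  d5:2  d6:3  d7:0  d8:0  d9:0 → peak 6
Best is K@1, peak 6.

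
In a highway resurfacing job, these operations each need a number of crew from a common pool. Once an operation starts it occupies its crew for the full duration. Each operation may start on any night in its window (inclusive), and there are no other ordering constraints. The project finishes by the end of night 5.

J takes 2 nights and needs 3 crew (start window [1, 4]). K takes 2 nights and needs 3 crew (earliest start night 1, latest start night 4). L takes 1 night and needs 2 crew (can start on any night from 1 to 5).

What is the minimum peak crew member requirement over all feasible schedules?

3

Early-start (J@1, K@1, L@1) gives peak 8: n1:8  n2:6  n3:0  n4:0  n5:0.
Shift K→3, L→5.
Schedule J@1, K@3, L@5: n1:3  n2:3  n3:3  n4:3  n5:2 — peak 3.
Total crew member-nights = 14 over 5 nights ⇒ peak ≥ ⌈14/5⌉ = 3, so 3 is optimal.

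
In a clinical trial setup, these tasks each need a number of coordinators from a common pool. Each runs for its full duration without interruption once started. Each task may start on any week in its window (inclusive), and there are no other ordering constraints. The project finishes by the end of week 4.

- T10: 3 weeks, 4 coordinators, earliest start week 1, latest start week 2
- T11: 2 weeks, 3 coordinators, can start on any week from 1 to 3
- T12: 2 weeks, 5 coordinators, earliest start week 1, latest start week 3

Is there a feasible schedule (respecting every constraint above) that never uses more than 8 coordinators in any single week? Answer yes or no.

no

The minimum achievable peak is 9; 8 < 9, so no feasible schedule stays within the cap.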